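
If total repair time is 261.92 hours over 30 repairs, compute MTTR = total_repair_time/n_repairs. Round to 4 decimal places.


total_repair_time = 261.92
n_repairs = 30
MTTR = 261.92 / 30
MTTR = 8.7307

8.7307


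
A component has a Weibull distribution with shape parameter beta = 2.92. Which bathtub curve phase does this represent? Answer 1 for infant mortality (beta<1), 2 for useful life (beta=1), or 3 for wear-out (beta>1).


beta = 2.92
Compare beta to 1:
beta < 1 => infant mortality (phase 1)
beta = 1 => useful life (phase 2)
beta > 1 => wear-out (phase 3)
Since beta = 2.92, this is wear-out (increasing failure rate)
Phase = 3

3


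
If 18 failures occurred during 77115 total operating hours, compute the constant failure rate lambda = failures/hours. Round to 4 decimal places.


failures = 18
total_hours = 77115
lambda = 18 / 77115
lambda = 0.0002

0.0002


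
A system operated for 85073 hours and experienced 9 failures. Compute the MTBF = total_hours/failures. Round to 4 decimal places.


total_hours = 85073
failures = 9
MTBF = 85073 / 9
MTBF = 9452.5556

9452.5556


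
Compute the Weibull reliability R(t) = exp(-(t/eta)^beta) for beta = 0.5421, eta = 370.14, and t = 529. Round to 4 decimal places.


beta = 0.5421, eta = 370.14, t = 529
t/eta = 529 / 370.14 = 1.4292
(t/eta)^beta = 1.4292^0.5421 = 1.2136
R(t) = exp(-1.2136)
R(t) = 0.2971

0.2971


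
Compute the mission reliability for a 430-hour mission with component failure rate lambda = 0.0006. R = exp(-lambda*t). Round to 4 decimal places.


lambda = 0.0006
mission_time = 430
lambda * t = 0.0006 * 430 = 0.258
R = exp(-0.258)
R = 0.7726

0.7726


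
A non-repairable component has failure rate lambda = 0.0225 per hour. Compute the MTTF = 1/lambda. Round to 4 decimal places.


lambda = 0.0225
MTTF = 1 / 0.0225
MTTF = 44.4444

44.4444


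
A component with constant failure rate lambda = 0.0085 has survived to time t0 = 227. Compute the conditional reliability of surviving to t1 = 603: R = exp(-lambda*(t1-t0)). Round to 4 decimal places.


lambda = 0.0085
t0 = 227, t1 = 603
t1 - t0 = 376
lambda * (t1-t0) = 0.0085 * 376 = 3.196
R = exp(-3.196)
R = 0.0409

0.0409


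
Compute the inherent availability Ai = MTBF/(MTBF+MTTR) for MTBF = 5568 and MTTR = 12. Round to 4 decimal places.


MTBF = 5568
MTTR = 12
MTBF + MTTR = 5580
Ai = 5568 / 5580
Ai = 0.9978

0.9978


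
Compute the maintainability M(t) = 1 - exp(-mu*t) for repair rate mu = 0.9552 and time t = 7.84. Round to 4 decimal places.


mu = 0.9552, t = 7.84
mu * t = 0.9552 * 7.84 = 7.4888
exp(-7.4888) = 0.0006
M(t) = 1 - 0.0006
M(t) = 0.9994

0.9994


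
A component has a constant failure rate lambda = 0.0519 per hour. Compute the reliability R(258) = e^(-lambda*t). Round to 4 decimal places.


lambda = 0.0519
t = 258
lambda * t = 13.3902
R(t) = e^(-13.3902)
R(t) = 0.0

0.0


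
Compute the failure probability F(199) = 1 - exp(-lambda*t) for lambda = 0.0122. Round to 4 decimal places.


lambda = 0.0122, t = 199
lambda * t = 2.4278
exp(-2.4278) = 0.0882
F(t) = 1 - 0.0882
F(t) = 0.9118

0.9118


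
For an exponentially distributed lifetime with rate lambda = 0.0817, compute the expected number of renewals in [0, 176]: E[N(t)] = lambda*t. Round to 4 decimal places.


lambda = 0.0817
t = 176
E[N(t)] = lambda * t
E[N(t)] = 0.0817 * 176
E[N(t)] = 14.3792

14.3792


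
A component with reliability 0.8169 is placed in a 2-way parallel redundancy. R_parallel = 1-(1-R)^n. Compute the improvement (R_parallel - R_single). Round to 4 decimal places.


R_single = 0.8169, n = 2
1 - R_single = 0.1831
(1 - R_single)^n = 0.1831^2 = 0.0335
R_parallel = 1 - 0.0335 = 0.9665
Improvement = 0.9665 - 0.8169
Improvement = 0.1496

0.1496


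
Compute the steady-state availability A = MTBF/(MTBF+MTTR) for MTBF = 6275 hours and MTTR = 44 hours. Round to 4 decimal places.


MTBF = 6275
MTTR = 44
MTBF + MTTR = 6319
A = 6275 / 6319
A = 0.993

0.993


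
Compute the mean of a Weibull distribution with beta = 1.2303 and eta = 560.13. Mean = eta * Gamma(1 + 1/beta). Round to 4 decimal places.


beta = 1.2303, eta = 560.13
1/beta = 0.8128
1 + 1/beta = 1.8128
Gamma(1.8128) = 0.9348
Mean = 560.13 * 0.9348
Mean = 523.6356

523.6356


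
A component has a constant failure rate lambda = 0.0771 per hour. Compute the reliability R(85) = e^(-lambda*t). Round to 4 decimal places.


lambda = 0.0771
t = 85
lambda * t = 6.5535
R(t) = e^(-6.5535)
R(t) = 0.0014

0.0014


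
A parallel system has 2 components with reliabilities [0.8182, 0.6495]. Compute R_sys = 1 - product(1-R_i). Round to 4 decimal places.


Components: [0.8182, 0.6495]
(1 - 0.8182) = 0.1818, running product = 0.1818
(1 - 0.6495) = 0.3505, running product = 0.0637
Product of (1-R_i) = 0.0637
R_sys = 1 - 0.0637 = 0.9363

0.9363


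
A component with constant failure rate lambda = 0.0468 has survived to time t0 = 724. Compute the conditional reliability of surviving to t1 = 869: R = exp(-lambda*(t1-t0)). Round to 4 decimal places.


lambda = 0.0468
t0 = 724, t1 = 869
t1 - t0 = 145
lambda * (t1-t0) = 0.0468 * 145 = 6.786
R = exp(-6.786)
R = 0.0011

0.0011


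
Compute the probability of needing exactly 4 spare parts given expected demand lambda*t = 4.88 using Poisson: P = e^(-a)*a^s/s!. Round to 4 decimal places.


a = 4.88, s = 4
e^(-a) = e^(-4.88) = 0.0076
a^s = 4.88^4 = 567.1256
s! = 24
P = 0.0076 * 567.1256 / 24
P = 0.1795

0.1795


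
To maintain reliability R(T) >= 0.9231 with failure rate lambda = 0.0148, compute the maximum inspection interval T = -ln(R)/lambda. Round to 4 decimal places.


R_target = 0.9231
lambda = 0.0148
-ln(0.9231) = 0.08
T = 0.08 / 0.0148
T = 5.4066

5.4066


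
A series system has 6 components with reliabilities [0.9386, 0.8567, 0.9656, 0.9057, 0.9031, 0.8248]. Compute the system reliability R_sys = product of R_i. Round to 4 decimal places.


Components: [0.9386, 0.8567, 0.9656, 0.9057, 0.9031, 0.8248]
After component 1 (R=0.9386): product = 0.9386
After component 2 (R=0.8567): product = 0.8041
After component 3 (R=0.9656): product = 0.7764
After component 4 (R=0.9057): product = 0.7032
After component 5 (R=0.9031): product = 0.6351
After component 6 (R=0.8248): product = 0.5238
R_sys = 0.5238

0.5238


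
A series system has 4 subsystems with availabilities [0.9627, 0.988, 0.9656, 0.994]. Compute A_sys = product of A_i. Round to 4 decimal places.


Subsystems: [0.9627, 0.988, 0.9656, 0.994]
After subsystem 1 (A=0.9627): product = 0.9627
After subsystem 2 (A=0.988): product = 0.9511
After subsystem 3 (A=0.9656): product = 0.9184
After subsystem 4 (A=0.994): product = 0.9129
A_sys = 0.9129

0.9129


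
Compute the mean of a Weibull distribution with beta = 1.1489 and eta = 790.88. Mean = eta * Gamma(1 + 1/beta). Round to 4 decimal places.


beta = 1.1489, eta = 790.88
1/beta = 0.8704
1 + 1/beta = 1.8704
Gamma(1.8704) = 0.952
Mean = 790.88 * 0.952
Mean = 752.8918

752.8918


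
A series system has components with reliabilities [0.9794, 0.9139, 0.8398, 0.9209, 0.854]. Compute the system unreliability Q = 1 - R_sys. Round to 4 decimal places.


Components: [0.9794, 0.9139, 0.8398, 0.9209, 0.854]
After component 1: product = 0.9794
After component 2: product = 0.8951
After component 3: product = 0.7517
After component 4: product = 0.6922
After component 5: product = 0.5912
R_sys = 0.5912
Q = 1 - 0.5912 = 0.4088

0.4088


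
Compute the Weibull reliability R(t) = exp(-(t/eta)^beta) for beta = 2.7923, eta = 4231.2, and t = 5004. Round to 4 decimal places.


beta = 2.7923, eta = 4231.2, t = 5004
t/eta = 5004 / 4231.2 = 1.1826
(t/eta)^beta = 1.1826^2.7923 = 1.5975
R(t) = exp(-1.5975)
R(t) = 0.2024

0.2024


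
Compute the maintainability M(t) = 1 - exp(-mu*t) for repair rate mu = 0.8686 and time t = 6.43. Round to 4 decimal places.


mu = 0.8686, t = 6.43
mu * t = 0.8686 * 6.43 = 5.5851
exp(-5.5851) = 0.0038
M(t) = 1 - 0.0038
M(t) = 0.9962

0.9962


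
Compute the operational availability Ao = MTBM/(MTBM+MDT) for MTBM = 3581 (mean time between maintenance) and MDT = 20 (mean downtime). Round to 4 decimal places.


MTBM = 3581
MDT = 20
MTBM + MDT = 3601
Ao = 3581 / 3601
Ao = 0.9944

0.9944


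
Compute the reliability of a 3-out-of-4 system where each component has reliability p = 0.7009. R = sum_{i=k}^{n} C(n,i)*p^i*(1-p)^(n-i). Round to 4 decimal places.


k = 3, n = 4, p = 0.7009
i=3: C(4,3)=4 * 0.7009^3 * 0.2991^1 = 0.412
i=4: C(4,4)=1 * 0.7009^4 * 0.2991^0 = 0.2413
R = sum of terms = 0.6533

0.6533


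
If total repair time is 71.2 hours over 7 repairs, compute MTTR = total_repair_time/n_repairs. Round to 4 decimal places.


total_repair_time = 71.2
n_repairs = 7
MTTR = 71.2 / 7
MTTR = 10.1714

10.1714


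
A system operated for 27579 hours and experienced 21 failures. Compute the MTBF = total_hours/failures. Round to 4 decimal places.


total_hours = 27579
failures = 21
MTBF = 27579 / 21
MTBF = 1313.2857

1313.2857


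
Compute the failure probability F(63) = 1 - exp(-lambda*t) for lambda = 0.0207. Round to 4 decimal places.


lambda = 0.0207, t = 63
lambda * t = 1.3041
exp(-1.3041) = 0.2714
F(t) = 1 - 0.2714
F(t) = 0.7286

0.7286


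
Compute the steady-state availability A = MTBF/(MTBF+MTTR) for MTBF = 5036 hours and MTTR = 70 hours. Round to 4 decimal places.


MTBF = 5036
MTTR = 70
MTBF + MTTR = 5106
A = 5036 / 5106
A = 0.9863

0.9863


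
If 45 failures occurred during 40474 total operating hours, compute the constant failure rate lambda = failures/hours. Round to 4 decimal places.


failures = 45
total_hours = 40474
lambda = 45 / 40474
lambda = 0.0011

0.0011


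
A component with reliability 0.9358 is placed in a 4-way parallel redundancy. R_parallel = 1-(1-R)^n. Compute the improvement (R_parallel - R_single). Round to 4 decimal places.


R_single = 0.9358, n = 4
1 - R_single = 0.0642
(1 - R_single)^n = 0.0642^4 = 0.0
R_parallel = 1 - 0.0 = 1.0
Improvement = 1.0 - 0.9358
Improvement = 0.0642

0.0642


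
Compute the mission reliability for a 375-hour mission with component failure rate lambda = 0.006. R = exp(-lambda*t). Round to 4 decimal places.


lambda = 0.006
mission_time = 375
lambda * t = 0.006 * 375 = 2.25
R = exp(-2.25)
R = 0.1054

0.1054


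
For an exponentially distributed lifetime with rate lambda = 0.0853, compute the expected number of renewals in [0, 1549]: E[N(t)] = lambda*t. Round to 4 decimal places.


lambda = 0.0853
t = 1549
E[N(t)] = lambda * t
E[N(t)] = 0.0853 * 1549
E[N(t)] = 132.1297

132.1297


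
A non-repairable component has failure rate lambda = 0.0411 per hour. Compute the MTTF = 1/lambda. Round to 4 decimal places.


lambda = 0.0411
MTTF = 1 / 0.0411
MTTF = 24.3309

24.3309


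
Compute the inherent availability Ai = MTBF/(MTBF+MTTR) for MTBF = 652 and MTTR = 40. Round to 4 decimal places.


MTBF = 652
MTTR = 40
MTBF + MTTR = 692
Ai = 652 / 692
Ai = 0.9422

0.9422


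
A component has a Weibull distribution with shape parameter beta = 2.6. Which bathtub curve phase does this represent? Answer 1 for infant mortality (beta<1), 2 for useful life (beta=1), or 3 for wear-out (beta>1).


beta = 2.6
Compare beta to 1:
beta < 1 => infant mortality (phase 1)
beta = 1 => useful life (phase 2)
beta > 1 => wear-out (phase 3)
Since beta = 2.6, this is wear-out (increasing failure rate)
Phase = 3

3


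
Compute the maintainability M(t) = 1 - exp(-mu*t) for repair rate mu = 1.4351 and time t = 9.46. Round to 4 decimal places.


mu = 1.4351, t = 9.46
mu * t = 1.4351 * 9.46 = 13.576
exp(-13.576) = 0.0
M(t) = 1 - 0.0
M(t) = 1.0

1.0


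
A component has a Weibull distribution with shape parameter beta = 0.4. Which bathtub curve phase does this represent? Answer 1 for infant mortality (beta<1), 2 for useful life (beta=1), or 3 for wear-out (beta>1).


beta = 0.4
Compare beta to 1:
beta < 1 => infant mortality (phase 1)
beta = 1 => useful life (phase 2)
beta > 1 => wear-out (phase 3)
Since beta = 0.4, this is infant mortality (decreasing failure rate)
Phase = 1

1


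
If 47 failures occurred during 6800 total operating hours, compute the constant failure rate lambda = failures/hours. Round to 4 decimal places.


failures = 47
total_hours = 6800
lambda = 47 / 6800
lambda = 0.0069

0.0069


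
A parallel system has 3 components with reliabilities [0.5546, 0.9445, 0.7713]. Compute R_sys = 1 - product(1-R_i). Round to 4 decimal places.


Components: [0.5546, 0.9445, 0.7713]
(1 - 0.5546) = 0.4454, running product = 0.4454
(1 - 0.9445) = 0.0555, running product = 0.0247
(1 - 0.7713) = 0.2287, running product = 0.0057
Product of (1-R_i) = 0.0057
R_sys = 1 - 0.0057 = 0.9943

0.9943


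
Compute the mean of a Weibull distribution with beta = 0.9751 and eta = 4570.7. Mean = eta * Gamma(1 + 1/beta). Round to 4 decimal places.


beta = 0.9751, eta = 4570.7
1/beta = 1.0255
1 + 1/beta = 2.0255
Gamma(2.0255) = 1.0111
Mean = 4570.7 * 1.0111
Mean = 4621.2798

4621.2798


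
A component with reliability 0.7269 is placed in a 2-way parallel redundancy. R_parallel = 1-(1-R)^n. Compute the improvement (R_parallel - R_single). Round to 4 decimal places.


R_single = 0.7269, n = 2
1 - R_single = 0.2731
(1 - R_single)^n = 0.2731^2 = 0.0746
R_parallel = 1 - 0.0746 = 0.9254
Improvement = 0.9254 - 0.7269
Improvement = 0.1985

0.1985


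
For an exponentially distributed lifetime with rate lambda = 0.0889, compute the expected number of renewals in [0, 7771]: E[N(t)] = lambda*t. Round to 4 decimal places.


lambda = 0.0889
t = 7771
E[N(t)] = lambda * t
E[N(t)] = 0.0889 * 7771
E[N(t)] = 690.8419

690.8419


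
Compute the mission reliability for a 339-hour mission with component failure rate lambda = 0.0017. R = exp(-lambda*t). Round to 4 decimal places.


lambda = 0.0017
mission_time = 339
lambda * t = 0.0017 * 339 = 0.5763
R = exp(-0.5763)
R = 0.562

0.562


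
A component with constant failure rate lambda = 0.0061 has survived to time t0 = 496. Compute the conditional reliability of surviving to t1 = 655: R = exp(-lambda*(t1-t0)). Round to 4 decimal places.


lambda = 0.0061
t0 = 496, t1 = 655
t1 - t0 = 159
lambda * (t1-t0) = 0.0061 * 159 = 0.9699
R = exp(-0.9699)
R = 0.3791

0.3791


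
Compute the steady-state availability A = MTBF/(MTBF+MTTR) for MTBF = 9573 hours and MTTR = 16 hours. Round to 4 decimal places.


MTBF = 9573
MTTR = 16
MTBF + MTTR = 9589
A = 9573 / 9589
A = 0.9983

0.9983


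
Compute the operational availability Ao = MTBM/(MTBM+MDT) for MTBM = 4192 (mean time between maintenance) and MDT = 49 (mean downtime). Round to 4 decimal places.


MTBM = 4192
MDT = 49
MTBM + MDT = 4241
Ao = 4192 / 4241
Ao = 0.9884

0.9884


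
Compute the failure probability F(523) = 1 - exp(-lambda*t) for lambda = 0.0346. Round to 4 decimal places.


lambda = 0.0346, t = 523
lambda * t = 18.0958
exp(-18.0958) = 0.0
F(t) = 1 - 0.0
F(t) = 1.0

1.0


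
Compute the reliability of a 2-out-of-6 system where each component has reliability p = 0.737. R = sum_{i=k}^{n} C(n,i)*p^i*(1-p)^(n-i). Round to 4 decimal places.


k = 2, n = 6, p = 0.737
i=2: C(6,2)=15 * 0.737^2 * 0.263^4 = 0.039
i=3: C(6,3)=20 * 0.737^3 * 0.263^3 = 0.1456
i=4: C(6,4)=15 * 0.737^4 * 0.263^2 = 0.3061
i=5: C(6,5)=6 * 0.737^5 * 0.263^1 = 0.3431
i=6: C(6,6)=1 * 0.737^6 * 0.263^0 = 0.1603
R = sum of terms = 0.9941

0.9941


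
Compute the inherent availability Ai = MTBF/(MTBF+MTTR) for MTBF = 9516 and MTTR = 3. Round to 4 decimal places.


MTBF = 9516
MTTR = 3
MTBF + MTTR = 9519
Ai = 9516 / 9519
Ai = 0.9997

0.9997


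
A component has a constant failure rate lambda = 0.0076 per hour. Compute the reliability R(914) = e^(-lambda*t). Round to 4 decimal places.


lambda = 0.0076
t = 914
lambda * t = 6.9464
R(t) = e^(-6.9464)
R(t) = 0.001

0.001


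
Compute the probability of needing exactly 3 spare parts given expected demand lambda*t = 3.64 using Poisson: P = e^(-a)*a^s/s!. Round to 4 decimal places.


a = 3.64, s = 3
e^(-a) = e^(-3.64) = 0.0263
a^s = 3.64^3 = 48.2285
s! = 6
P = 0.0263 * 48.2285 / 6
P = 0.211

0.211


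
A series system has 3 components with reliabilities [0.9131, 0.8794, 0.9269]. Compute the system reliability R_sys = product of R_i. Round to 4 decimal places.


Components: [0.9131, 0.8794, 0.9269]
After component 1 (R=0.9131): product = 0.9131
After component 2 (R=0.8794): product = 0.803
After component 3 (R=0.9269): product = 0.7443
R_sys = 0.7443

0.7443


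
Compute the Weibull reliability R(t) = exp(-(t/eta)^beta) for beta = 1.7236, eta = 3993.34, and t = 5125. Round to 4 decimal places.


beta = 1.7236, eta = 3993.34, t = 5125
t/eta = 5125 / 3993.34 = 1.2834
(t/eta)^beta = 1.2834^1.7236 = 1.5373
R(t) = exp(-1.5373)
R(t) = 0.215

0.215


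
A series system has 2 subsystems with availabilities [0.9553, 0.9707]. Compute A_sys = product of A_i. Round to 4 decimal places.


Subsystems: [0.9553, 0.9707]
After subsystem 1 (A=0.9553): product = 0.9553
After subsystem 2 (A=0.9707): product = 0.9273
A_sys = 0.9273

0.9273


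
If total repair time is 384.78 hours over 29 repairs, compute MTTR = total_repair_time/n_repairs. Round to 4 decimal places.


total_repair_time = 384.78
n_repairs = 29
MTTR = 384.78 / 29
MTTR = 13.2683

13.2683


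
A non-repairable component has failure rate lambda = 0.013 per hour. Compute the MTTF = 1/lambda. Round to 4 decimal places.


lambda = 0.013
MTTF = 1 / 0.013
MTTF = 76.9231

76.9231


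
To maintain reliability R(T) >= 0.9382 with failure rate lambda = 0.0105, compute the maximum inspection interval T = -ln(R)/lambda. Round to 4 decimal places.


R_target = 0.9382
lambda = 0.0105
-ln(0.9382) = 0.0638
T = 0.0638 / 0.0105
T = 6.0754

6.0754


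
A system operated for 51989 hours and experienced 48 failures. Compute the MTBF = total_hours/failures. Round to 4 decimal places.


total_hours = 51989
failures = 48
MTBF = 51989 / 48
MTBF = 1083.1042

1083.1042


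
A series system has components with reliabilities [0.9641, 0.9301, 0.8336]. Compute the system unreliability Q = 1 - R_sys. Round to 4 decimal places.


Components: [0.9641, 0.9301, 0.8336]
After component 1: product = 0.9641
After component 2: product = 0.8967
After component 3: product = 0.7475
R_sys = 0.7475
Q = 1 - 0.7475 = 0.2525

0.2525


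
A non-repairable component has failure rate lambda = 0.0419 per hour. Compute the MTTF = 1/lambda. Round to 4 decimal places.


lambda = 0.0419
MTTF = 1 / 0.0419
MTTF = 23.8663

23.8663


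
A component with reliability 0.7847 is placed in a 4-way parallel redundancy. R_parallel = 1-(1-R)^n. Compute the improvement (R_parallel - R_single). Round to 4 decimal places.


R_single = 0.7847, n = 4
1 - R_single = 0.2153
(1 - R_single)^n = 0.2153^4 = 0.0021
R_parallel = 1 - 0.0021 = 0.9979
Improvement = 0.9979 - 0.7847
Improvement = 0.2132

0.2132


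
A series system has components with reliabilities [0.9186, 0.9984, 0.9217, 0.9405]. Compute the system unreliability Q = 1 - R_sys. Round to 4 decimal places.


Components: [0.9186, 0.9984, 0.9217, 0.9405]
After component 1: product = 0.9186
After component 2: product = 0.9171
After component 3: product = 0.8453
After component 4: product = 0.795
R_sys = 0.795
Q = 1 - 0.795 = 0.205

0.205


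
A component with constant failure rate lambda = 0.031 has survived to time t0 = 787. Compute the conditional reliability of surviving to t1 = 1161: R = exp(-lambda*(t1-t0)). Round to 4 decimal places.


lambda = 0.031
t0 = 787, t1 = 1161
t1 - t0 = 374
lambda * (t1-t0) = 0.031 * 374 = 11.594
R = exp(-11.594)
R = 0.0

0.0


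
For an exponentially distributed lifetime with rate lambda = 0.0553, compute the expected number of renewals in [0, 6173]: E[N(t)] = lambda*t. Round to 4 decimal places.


lambda = 0.0553
t = 6173
E[N(t)] = lambda * t
E[N(t)] = 0.0553 * 6173
E[N(t)] = 341.3669

341.3669


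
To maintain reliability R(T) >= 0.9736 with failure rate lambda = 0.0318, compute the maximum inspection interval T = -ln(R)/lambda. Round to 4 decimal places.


R_target = 0.9736
lambda = 0.0318
-ln(0.9736) = 0.0268
T = 0.0268 / 0.0318
T = 0.8413

0.8413


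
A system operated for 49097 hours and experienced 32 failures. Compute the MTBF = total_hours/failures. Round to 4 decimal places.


total_hours = 49097
failures = 32
MTBF = 49097 / 32
MTBF = 1534.2812

1534.2812


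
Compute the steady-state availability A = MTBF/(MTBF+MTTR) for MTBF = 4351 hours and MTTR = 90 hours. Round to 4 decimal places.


MTBF = 4351
MTTR = 90
MTBF + MTTR = 4441
A = 4351 / 4441
A = 0.9797

0.9797


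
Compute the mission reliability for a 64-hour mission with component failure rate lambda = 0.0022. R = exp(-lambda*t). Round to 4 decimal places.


lambda = 0.0022
mission_time = 64
lambda * t = 0.0022 * 64 = 0.1408
R = exp(-0.1408)
R = 0.8687

0.8687


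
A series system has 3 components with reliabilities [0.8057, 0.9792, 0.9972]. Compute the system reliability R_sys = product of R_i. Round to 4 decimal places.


Components: [0.8057, 0.9792, 0.9972]
After component 1 (R=0.8057): product = 0.8057
After component 2 (R=0.9792): product = 0.7889
After component 3 (R=0.9972): product = 0.7867
R_sys = 0.7867

0.7867


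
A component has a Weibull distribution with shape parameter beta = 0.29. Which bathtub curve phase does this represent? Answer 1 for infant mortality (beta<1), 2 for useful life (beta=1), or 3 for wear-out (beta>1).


beta = 0.29
Compare beta to 1:
beta < 1 => infant mortality (phase 1)
beta = 1 => useful life (phase 2)
beta > 1 => wear-out (phase 3)
Since beta = 0.29, this is infant mortality (decreasing failure rate)
Phase = 1

1


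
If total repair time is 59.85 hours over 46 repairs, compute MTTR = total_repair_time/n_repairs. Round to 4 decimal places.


total_repair_time = 59.85
n_repairs = 46
MTTR = 59.85 / 46
MTTR = 1.3011

1.3011


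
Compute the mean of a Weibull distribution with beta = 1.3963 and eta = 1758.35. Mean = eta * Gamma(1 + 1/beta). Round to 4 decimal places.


beta = 1.3963, eta = 1758.35
1/beta = 0.7162
1 + 1/beta = 1.7162
Gamma(1.7162) = 0.9118
Mean = 1758.35 * 0.9118
Mean = 1603.2704

1603.2704


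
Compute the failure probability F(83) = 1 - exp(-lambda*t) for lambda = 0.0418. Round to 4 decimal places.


lambda = 0.0418, t = 83
lambda * t = 3.4694
exp(-3.4694) = 0.0311
F(t) = 1 - 0.0311
F(t) = 0.9689

0.9689


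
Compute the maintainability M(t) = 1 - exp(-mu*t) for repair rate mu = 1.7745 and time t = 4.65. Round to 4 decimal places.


mu = 1.7745, t = 4.65
mu * t = 1.7745 * 4.65 = 8.2514
exp(-8.2514) = 0.0003
M(t) = 1 - 0.0003
M(t) = 0.9997

0.9997


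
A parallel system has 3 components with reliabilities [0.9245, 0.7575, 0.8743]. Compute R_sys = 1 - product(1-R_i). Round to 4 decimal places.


Components: [0.9245, 0.7575, 0.8743]
(1 - 0.9245) = 0.0755, running product = 0.0755
(1 - 0.7575) = 0.2425, running product = 0.0183
(1 - 0.8743) = 0.1257, running product = 0.0023
Product of (1-R_i) = 0.0023
R_sys = 1 - 0.0023 = 0.9977

0.9977


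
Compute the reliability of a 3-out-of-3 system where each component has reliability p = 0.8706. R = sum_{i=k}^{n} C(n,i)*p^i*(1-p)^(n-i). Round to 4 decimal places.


k = 3, n = 3, p = 0.8706
i=3: C(3,3)=1 * 0.8706^3 * 0.1294^0 = 0.6599
R = sum of terms = 0.6599

0.6599


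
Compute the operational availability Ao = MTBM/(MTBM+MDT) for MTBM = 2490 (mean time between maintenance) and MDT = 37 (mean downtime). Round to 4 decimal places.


MTBM = 2490
MDT = 37
MTBM + MDT = 2527
Ao = 2490 / 2527
Ao = 0.9854

0.9854


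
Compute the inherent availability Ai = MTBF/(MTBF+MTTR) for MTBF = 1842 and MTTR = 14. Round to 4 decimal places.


MTBF = 1842
MTTR = 14
MTBF + MTTR = 1856
Ai = 1842 / 1856
Ai = 0.9925

0.9925


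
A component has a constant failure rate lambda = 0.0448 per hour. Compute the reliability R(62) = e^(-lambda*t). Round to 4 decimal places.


lambda = 0.0448
t = 62
lambda * t = 2.7776
R(t) = e^(-2.7776)
R(t) = 0.0622

0.0622


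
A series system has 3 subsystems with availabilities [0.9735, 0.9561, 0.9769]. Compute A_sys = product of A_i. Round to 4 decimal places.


Subsystems: [0.9735, 0.9561, 0.9769]
After subsystem 1 (A=0.9735): product = 0.9735
After subsystem 2 (A=0.9561): product = 0.9308
After subsystem 3 (A=0.9769): product = 0.9093
A_sys = 0.9093

0.9093


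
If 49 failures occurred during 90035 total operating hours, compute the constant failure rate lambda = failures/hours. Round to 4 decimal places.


failures = 49
total_hours = 90035
lambda = 49 / 90035
lambda = 0.0005

0.0005


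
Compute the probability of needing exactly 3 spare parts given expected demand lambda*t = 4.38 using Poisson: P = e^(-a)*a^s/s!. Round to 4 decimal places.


a = 4.38, s = 3
e^(-a) = e^(-4.38) = 0.0125
a^s = 4.38^3 = 84.0277
s! = 6
P = 0.0125 * 84.0277 / 6
P = 0.1754

0.1754


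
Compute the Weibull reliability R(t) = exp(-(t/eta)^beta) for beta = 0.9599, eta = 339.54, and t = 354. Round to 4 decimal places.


beta = 0.9599, eta = 339.54, t = 354
t/eta = 354 / 339.54 = 1.0426
(t/eta)^beta = 1.0426^0.9599 = 1.0408
R(t) = exp(-1.0408)
R(t) = 0.3532

0.3532


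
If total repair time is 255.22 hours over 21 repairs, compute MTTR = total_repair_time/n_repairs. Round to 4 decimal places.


total_repair_time = 255.22
n_repairs = 21
MTTR = 255.22 / 21
MTTR = 12.1533

12.1533


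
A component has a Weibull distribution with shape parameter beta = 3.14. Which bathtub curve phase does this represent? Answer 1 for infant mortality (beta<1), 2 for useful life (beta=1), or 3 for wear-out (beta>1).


beta = 3.14
Compare beta to 1:
beta < 1 => infant mortality (phase 1)
beta = 1 => useful life (phase 2)
beta > 1 => wear-out (phase 3)
Since beta = 3.14, this is wear-out (increasing failure rate)
Phase = 3

3


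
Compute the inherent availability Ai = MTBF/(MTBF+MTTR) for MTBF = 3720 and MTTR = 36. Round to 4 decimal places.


MTBF = 3720
MTTR = 36
MTBF + MTTR = 3756
Ai = 3720 / 3756
Ai = 0.9904

0.9904


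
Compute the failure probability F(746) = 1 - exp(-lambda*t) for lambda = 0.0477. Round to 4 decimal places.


lambda = 0.0477, t = 746
lambda * t = 35.5842
exp(-35.5842) = 0.0
F(t) = 1 - 0.0
F(t) = 1.0

1.0


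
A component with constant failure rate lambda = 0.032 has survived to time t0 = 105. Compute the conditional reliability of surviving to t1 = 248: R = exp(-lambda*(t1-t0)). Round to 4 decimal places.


lambda = 0.032
t0 = 105, t1 = 248
t1 - t0 = 143
lambda * (t1-t0) = 0.032 * 143 = 4.576
R = exp(-4.576)
R = 0.0103

0.0103


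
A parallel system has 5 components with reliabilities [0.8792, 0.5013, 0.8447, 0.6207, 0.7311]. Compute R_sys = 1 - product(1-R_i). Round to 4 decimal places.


Components: [0.8792, 0.5013, 0.8447, 0.6207, 0.7311]
(1 - 0.8792) = 0.1208, running product = 0.1208
(1 - 0.5013) = 0.4987, running product = 0.0602
(1 - 0.8447) = 0.1553, running product = 0.0094
(1 - 0.6207) = 0.3793, running product = 0.0035
(1 - 0.7311) = 0.2689, running product = 0.001
Product of (1-R_i) = 0.001
R_sys = 1 - 0.001 = 0.999

0.999


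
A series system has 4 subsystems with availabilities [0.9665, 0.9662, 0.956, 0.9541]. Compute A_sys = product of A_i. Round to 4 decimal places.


Subsystems: [0.9665, 0.9662, 0.956, 0.9541]
After subsystem 1 (A=0.9665): product = 0.9665
After subsystem 2 (A=0.9662): product = 0.9338
After subsystem 3 (A=0.956): product = 0.8927
After subsystem 4 (A=0.9541): product = 0.8518
A_sys = 0.8518

0.8518


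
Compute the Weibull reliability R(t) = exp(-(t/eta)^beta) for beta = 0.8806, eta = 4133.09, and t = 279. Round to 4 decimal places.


beta = 0.8806, eta = 4133.09, t = 279
t/eta = 279 / 4133.09 = 0.0675
(t/eta)^beta = 0.0675^0.8806 = 0.0931
R(t) = exp(-0.0931)
R(t) = 0.9111

0.9111


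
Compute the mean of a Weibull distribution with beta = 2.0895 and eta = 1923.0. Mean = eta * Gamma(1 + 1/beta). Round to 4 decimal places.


beta = 2.0895, eta = 1923.0
1/beta = 0.4786
1 + 1/beta = 1.4786
Gamma(1.4786) = 0.8857
Mean = 1923.0 * 0.8857
Mean = 1703.2505

1703.2505


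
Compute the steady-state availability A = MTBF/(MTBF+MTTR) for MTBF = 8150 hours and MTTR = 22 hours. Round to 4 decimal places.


MTBF = 8150
MTTR = 22
MTBF + MTTR = 8172
A = 8150 / 8172
A = 0.9973

0.9973


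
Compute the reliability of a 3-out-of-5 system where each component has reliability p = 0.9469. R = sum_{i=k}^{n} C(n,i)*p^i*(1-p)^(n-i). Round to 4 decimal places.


k = 3, n = 5, p = 0.9469
i=3: C(5,3)=10 * 0.9469^3 * 0.0531^2 = 0.0239
i=4: C(5,4)=5 * 0.9469^4 * 0.0531^1 = 0.2134
i=5: C(5,5)=1 * 0.9469^5 * 0.0531^0 = 0.7612
R = sum of terms = 0.9986

0.9986


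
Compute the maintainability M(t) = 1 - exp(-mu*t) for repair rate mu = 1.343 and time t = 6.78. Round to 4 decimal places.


mu = 1.343, t = 6.78
mu * t = 1.343 * 6.78 = 9.1055
exp(-9.1055) = 0.0001
M(t) = 1 - 0.0001
M(t) = 0.9999

0.9999


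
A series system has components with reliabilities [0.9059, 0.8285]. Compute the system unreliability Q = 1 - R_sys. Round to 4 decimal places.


Components: [0.9059, 0.8285]
After component 1: product = 0.9059
After component 2: product = 0.7505
R_sys = 0.7505
Q = 1 - 0.7505 = 0.2495

0.2495


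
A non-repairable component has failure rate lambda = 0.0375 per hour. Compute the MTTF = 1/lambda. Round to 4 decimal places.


lambda = 0.0375
MTTF = 1 / 0.0375
MTTF = 26.6667

26.6667


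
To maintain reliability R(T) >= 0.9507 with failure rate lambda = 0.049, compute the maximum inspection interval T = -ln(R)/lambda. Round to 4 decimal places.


R_target = 0.9507
lambda = 0.049
-ln(0.9507) = 0.0506
T = 0.0506 / 0.049
T = 1.0318

1.0318


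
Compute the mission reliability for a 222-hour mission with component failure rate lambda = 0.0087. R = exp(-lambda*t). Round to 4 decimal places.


lambda = 0.0087
mission_time = 222
lambda * t = 0.0087 * 222 = 1.9314
R = exp(-1.9314)
R = 0.1449

0.1449


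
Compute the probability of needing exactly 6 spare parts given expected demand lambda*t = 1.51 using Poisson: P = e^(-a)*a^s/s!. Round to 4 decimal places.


a = 1.51, s = 6
e^(-a) = e^(-1.51) = 0.2209
a^s = 1.51^6 = 11.8539
s! = 720
P = 0.2209 * 11.8539 / 720
P = 0.0036

0.0036


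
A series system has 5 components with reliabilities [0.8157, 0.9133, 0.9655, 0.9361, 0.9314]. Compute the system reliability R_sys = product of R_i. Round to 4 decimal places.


Components: [0.8157, 0.9133, 0.9655, 0.9361, 0.9314]
After component 1 (R=0.8157): product = 0.8157
After component 2 (R=0.9133): product = 0.745
After component 3 (R=0.9655): product = 0.7193
After component 4 (R=0.9361): product = 0.6733
After component 5 (R=0.9314): product = 0.6271
R_sys = 0.6271

0.6271


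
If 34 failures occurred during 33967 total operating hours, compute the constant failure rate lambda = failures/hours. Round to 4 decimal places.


failures = 34
total_hours = 33967
lambda = 34 / 33967
lambda = 0.001

0.001


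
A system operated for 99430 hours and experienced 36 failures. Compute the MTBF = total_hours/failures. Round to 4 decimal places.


total_hours = 99430
failures = 36
MTBF = 99430 / 36
MTBF = 2761.9444

2761.9444


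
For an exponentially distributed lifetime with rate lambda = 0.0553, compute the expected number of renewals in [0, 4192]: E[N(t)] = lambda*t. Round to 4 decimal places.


lambda = 0.0553
t = 4192
E[N(t)] = lambda * t
E[N(t)] = 0.0553 * 4192
E[N(t)] = 231.8176

231.8176


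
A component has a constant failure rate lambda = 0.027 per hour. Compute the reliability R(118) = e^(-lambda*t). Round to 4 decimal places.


lambda = 0.027
t = 118
lambda * t = 3.186
R(t) = e^(-3.186)
R(t) = 0.0413

0.0413


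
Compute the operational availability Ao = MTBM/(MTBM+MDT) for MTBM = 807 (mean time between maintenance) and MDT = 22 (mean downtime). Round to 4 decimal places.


MTBM = 807
MDT = 22
MTBM + MDT = 829
Ao = 807 / 829
Ao = 0.9735

0.9735


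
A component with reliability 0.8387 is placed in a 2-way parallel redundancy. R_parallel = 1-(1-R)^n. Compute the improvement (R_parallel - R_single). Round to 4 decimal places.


R_single = 0.8387, n = 2
1 - R_single = 0.1613
(1 - R_single)^n = 0.1613^2 = 0.026
R_parallel = 1 - 0.026 = 0.974
Improvement = 0.974 - 0.8387
Improvement = 0.1353

0.1353


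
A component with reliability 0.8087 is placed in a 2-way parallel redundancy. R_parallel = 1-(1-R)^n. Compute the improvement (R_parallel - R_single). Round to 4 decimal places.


R_single = 0.8087, n = 2
1 - R_single = 0.1913
(1 - R_single)^n = 0.1913^2 = 0.0366
R_parallel = 1 - 0.0366 = 0.9634
Improvement = 0.9634 - 0.8087
Improvement = 0.1547

0.1547


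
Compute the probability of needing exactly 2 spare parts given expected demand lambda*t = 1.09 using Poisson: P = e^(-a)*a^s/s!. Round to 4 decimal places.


a = 1.09, s = 2
e^(-a) = e^(-1.09) = 0.3362
a^s = 1.09^2 = 1.1881
s! = 2
P = 0.3362 * 1.1881 / 2
P = 0.1997

0.1997


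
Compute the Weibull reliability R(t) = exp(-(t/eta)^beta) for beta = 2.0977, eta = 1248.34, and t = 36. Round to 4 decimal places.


beta = 2.0977, eta = 1248.34, t = 36
t/eta = 36 / 1248.34 = 0.0288
(t/eta)^beta = 0.0288^2.0977 = 0.0006
R(t) = exp(-0.0006)
R(t) = 0.9994

0.9994


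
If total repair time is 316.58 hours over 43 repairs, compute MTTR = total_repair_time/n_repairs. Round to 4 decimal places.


total_repair_time = 316.58
n_repairs = 43
MTTR = 316.58 / 43
MTTR = 7.3623

7.3623


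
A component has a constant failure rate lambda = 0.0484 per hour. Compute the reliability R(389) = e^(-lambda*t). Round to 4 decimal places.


lambda = 0.0484
t = 389
lambda * t = 18.8276
R(t) = e^(-18.8276)
R(t) = 0.0

0.0


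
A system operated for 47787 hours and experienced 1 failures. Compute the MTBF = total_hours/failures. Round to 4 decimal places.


total_hours = 47787
failures = 1
MTBF = 47787 / 1
MTBF = 47787.0

47787.0


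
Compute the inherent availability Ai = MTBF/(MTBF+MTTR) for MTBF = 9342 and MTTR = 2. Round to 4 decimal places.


MTBF = 9342
MTTR = 2
MTBF + MTTR = 9344
Ai = 9342 / 9344
Ai = 0.9998

0.9998


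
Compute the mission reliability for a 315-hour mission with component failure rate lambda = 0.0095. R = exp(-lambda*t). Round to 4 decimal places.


lambda = 0.0095
mission_time = 315
lambda * t = 0.0095 * 315 = 2.9925
R = exp(-2.9925)
R = 0.0502

0.0502


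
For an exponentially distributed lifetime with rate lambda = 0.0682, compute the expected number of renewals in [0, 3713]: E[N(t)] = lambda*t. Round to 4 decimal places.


lambda = 0.0682
t = 3713
E[N(t)] = lambda * t
E[N(t)] = 0.0682 * 3713
E[N(t)] = 253.2266

253.2266


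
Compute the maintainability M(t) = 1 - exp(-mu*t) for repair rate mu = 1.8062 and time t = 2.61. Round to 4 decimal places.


mu = 1.8062, t = 2.61
mu * t = 1.8062 * 2.61 = 4.7142
exp(-4.7142) = 0.009
M(t) = 1 - 0.009
M(t) = 0.991

0.991


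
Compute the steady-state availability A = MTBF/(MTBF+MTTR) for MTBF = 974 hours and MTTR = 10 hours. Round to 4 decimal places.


MTBF = 974
MTTR = 10
MTBF + MTTR = 984
A = 974 / 984
A = 0.9898

0.9898


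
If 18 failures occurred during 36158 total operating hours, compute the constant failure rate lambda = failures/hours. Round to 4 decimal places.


failures = 18
total_hours = 36158
lambda = 18 / 36158
lambda = 0.0005

0.0005


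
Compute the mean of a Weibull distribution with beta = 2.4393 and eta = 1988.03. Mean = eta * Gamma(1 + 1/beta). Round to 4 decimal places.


beta = 2.4393, eta = 1988.03
1/beta = 0.41
1 + 1/beta = 1.41
Gamma(1.41) = 0.8868
Mean = 1988.03 * 0.8868
Mean = 1762.9189

1762.9189


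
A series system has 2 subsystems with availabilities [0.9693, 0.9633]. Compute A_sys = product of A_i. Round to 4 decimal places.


Subsystems: [0.9693, 0.9633]
After subsystem 1 (A=0.9693): product = 0.9693
After subsystem 2 (A=0.9633): product = 0.9337
A_sys = 0.9337

0.9337


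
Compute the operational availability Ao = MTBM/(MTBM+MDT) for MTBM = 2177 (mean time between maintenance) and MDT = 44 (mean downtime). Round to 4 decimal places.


MTBM = 2177
MDT = 44
MTBM + MDT = 2221
Ao = 2177 / 2221
Ao = 0.9802

0.9802


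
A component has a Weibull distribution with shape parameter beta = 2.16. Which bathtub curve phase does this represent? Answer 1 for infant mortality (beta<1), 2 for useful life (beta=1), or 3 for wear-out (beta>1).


beta = 2.16
Compare beta to 1:
beta < 1 => infant mortality (phase 1)
beta = 1 => useful life (phase 2)
beta > 1 => wear-out (phase 3)
Since beta = 2.16, this is wear-out (increasing failure rate)
Phase = 3

3


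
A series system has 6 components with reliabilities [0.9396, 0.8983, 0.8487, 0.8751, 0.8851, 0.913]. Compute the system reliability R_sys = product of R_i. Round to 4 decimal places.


Components: [0.9396, 0.8983, 0.8487, 0.8751, 0.8851, 0.913]
After component 1 (R=0.9396): product = 0.9396
After component 2 (R=0.8983): product = 0.844
After component 3 (R=0.8487): product = 0.7163
After component 4 (R=0.8751): product = 0.6269
After component 5 (R=0.8851): product = 0.5548
After component 6 (R=0.913): product = 0.5066
R_sys = 0.5066

0.5066


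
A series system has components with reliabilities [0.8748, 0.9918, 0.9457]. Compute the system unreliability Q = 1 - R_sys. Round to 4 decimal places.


Components: [0.8748, 0.9918, 0.9457]
After component 1: product = 0.8748
After component 2: product = 0.8676
After component 3: product = 0.8205
R_sys = 0.8205
Q = 1 - 0.8205 = 0.1795

0.1795


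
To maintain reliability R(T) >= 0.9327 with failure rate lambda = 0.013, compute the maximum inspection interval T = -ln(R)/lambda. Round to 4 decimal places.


R_target = 0.9327
lambda = 0.013
-ln(0.9327) = 0.0697
T = 0.0697 / 0.013
T = 5.3594

5.3594


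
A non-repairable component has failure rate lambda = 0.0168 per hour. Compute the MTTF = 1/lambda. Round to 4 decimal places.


lambda = 0.0168
MTTF = 1 / 0.0168
MTTF = 59.5238

59.5238


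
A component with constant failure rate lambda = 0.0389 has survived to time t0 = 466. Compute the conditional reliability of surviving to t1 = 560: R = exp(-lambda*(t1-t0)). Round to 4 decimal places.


lambda = 0.0389
t0 = 466, t1 = 560
t1 - t0 = 94
lambda * (t1-t0) = 0.0389 * 94 = 3.6566
R = exp(-3.6566)
R = 0.0258

0.0258


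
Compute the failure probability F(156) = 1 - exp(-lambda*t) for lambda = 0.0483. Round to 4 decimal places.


lambda = 0.0483, t = 156
lambda * t = 7.5348
exp(-7.5348) = 0.0005
F(t) = 1 - 0.0005
F(t) = 0.9995

0.9995


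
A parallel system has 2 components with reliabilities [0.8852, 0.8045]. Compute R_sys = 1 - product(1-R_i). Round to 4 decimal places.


Components: [0.8852, 0.8045]
(1 - 0.8852) = 0.1148, running product = 0.1148
(1 - 0.8045) = 0.1955, running product = 0.0224
Product of (1-R_i) = 0.0224
R_sys = 1 - 0.0224 = 0.9776

0.9776


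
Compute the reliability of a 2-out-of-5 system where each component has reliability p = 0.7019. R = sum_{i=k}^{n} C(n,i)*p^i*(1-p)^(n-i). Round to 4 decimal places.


k = 2, n = 5, p = 0.7019
i=2: C(5,2)=10 * 0.7019^2 * 0.2981^3 = 0.1305
i=3: C(5,3)=10 * 0.7019^3 * 0.2981^2 = 0.3073
i=4: C(5,4)=5 * 0.7019^4 * 0.2981^1 = 0.3618
i=5: C(5,5)=1 * 0.7019^5 * 0.2981^0 = 0.1704
R = sum of terms = 0.9699

0.9699


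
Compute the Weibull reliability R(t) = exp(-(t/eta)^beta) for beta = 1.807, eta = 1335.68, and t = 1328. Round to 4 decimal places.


beta = 1.807, eta = 1335.68, t = 1328
t/eta = 1328 / 1335.68 = 0.9943
(t/eta)^beta = 0.9943^1.807 = 0.9896
R(t) = exp(-0.9896)
R(t) = 0.3717

0.3717


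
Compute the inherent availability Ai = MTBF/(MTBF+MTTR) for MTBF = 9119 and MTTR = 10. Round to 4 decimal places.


MTBF = 9119
MTTR = 10
MTBF + MTTR = 9129
Ai = 9119 / 9129
Ai = 0.9989

0.9989
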